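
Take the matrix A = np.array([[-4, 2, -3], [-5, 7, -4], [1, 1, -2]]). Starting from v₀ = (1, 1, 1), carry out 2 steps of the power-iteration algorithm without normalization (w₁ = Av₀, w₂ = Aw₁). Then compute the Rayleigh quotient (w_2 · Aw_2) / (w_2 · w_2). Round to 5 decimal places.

w1 = Av₀ = ((-4)·1 + 2·1 + (-3)·1; (-5)·1 + 7·1 + (-4)·1; 1·1 + 1·1 + (-2)·1) = (-5, -2, 0)
w2 = Aw1 = ((-4)·(-5) + 2·(-2) + (-3)·0; (-5)·(-5) + 7·(-2) + (-4)·0; 1·(-5) + 1·(-2) + (-2)·0) = (16, 11, -7)
Aw2 = (-21, 25, 41)
w2·Aw2 = 16·(-21) + 11·25 + (-7)·41 = -348; w2·w2 = 16·16 + 11·11 + (-7)·(-7) = 426
λ ≈ -348/426 = -0.81690

λ ≈ -0.81690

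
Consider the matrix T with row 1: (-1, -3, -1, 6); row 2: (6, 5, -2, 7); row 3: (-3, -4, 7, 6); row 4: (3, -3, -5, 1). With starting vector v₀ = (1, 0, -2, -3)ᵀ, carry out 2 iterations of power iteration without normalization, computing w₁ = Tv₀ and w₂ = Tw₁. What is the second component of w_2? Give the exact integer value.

w1 = Tv₀ = (-17, -11, -35, 10)
w2 = Tw1 = (145, -17, -90, 167)
The requested component of w2 is -17.

-17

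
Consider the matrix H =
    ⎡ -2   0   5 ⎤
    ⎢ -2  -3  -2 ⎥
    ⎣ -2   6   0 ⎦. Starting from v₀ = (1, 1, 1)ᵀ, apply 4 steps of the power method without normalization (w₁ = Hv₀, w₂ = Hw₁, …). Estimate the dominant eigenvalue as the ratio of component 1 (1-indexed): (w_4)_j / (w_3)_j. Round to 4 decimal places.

λ ≈ -2.2612

w1 = Hv₀ = ((-2)·1 + 0·1 + 5·1; (-2)·1 + (-3)·1 + (-2)·1; (-2)·1 + 6·1 + 0·1) = (3, -7, 4)
w2 = Hw1 = ((-2)·3 + 0·(-7) + 5·4; (-2)·3 + (-3)·(-7) + (-2)·4; (-2)·3 + 6·(-7) + 0·4) = (14, 7, -48)
w3 = Hw2 = (-268, 47, 14)
w4 = Hw3 = (606, 367, 818)
Ratio at component: 606 / -268 = -2.2612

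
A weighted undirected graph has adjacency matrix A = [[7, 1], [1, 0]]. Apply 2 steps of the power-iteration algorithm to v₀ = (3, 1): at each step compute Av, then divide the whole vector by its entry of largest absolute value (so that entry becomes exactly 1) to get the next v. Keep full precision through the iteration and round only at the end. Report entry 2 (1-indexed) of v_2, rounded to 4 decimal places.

0.1401

Av0 = (22.00000, 3.00000); divide by 22.00000 → v1 = (1.00000, 0.13636)
Av1 = (7.13636, 1.00000); divide by 7.13636 → v2 = (1.00000, 0.14013)
Requested entry of v2: 22/157 = 0.1401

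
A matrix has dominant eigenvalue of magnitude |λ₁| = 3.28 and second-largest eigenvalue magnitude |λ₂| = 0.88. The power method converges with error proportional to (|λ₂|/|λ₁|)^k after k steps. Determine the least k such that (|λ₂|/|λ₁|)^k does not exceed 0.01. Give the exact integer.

4

|λ₂/λ₁| = 0.88/3.28 = 0.26829
Need k ≥ ln(0.01) / ln(0.26829) = -4.6052 / -1.3157 ≈ 3.500
Smallest integer k satisfying the bound: 4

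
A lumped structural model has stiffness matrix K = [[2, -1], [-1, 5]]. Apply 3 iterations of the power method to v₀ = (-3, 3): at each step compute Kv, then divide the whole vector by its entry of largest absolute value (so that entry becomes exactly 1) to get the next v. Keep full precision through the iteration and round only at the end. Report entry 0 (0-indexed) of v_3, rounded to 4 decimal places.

-0.3220

Kv0 = (-9.00000, 18.00000); divide by 18.00000 → v1 = (-0.50000, 1.00000)
Kv1 = (-2.00000, 5.50000); divide by 5.50000 → v2 = (-0.36364, 1.00000)
Kv2 = (-1.72727, 5.36364); divide by 5.36364 → v3 = (-0.32203, 1.00000)
Requested entry of v3: -171/531 = -0.3220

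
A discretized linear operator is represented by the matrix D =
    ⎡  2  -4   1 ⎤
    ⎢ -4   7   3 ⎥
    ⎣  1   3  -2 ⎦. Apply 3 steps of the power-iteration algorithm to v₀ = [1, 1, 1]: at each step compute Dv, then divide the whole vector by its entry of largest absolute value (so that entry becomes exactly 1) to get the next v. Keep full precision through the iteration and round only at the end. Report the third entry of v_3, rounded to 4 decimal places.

Dv0 = (-1.00000, 6.00000, 2.00000); divide by 6.00000 → v1 = (-0.16667, 1.00000, 0.33333)
Dv1 = (-4.00000, 8.66667, 2.16667); divide by 8.66667 → v2 = (-0.46154, 1.00000, 0.25000)
Dv2 = (-4.67308, 9.59615, 2.03846); divide by 9.59615 → v3 = (-0.48697, 1.00000, 0.21242)
Requested entry of v3: 106/499 = 0.2124

0.2124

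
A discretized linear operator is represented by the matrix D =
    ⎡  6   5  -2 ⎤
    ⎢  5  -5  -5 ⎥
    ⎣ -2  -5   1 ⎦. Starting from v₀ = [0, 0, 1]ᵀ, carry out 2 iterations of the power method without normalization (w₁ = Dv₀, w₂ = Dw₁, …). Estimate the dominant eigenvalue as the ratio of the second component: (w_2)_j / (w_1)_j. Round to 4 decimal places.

-2.0000

w1 = Dv₀ = (6·0 + 5·0 + (-2)·1; 5·0 + (-5)·0 + (-5)·1; (-2)·0 + (-5)·0 + 1·1) = (-2, -5, 1)
w2 = Dw1 = (6·(-2) + 5·(-5) + (-2)·1; 5·(-2) + (-5)·(-5) + (-5)·1; (-2)·(-2) + (-5)·(-5) + 1·1) = (-39, 10, 30)
Ratio at component: 10 / -5 = -2.0000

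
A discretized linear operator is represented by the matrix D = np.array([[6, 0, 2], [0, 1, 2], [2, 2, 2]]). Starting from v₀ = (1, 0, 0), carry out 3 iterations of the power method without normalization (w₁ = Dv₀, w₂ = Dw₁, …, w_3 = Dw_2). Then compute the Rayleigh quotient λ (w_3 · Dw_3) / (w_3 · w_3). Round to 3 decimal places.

λ ≈ 6.934

w1 = Dv₀ = (6·1 + 0·0 + 2·0; 0·1 + 1·0 + 2·0; 2·1 + 2·0 + 2·0) = (6, 0, 2)
w2 = Dw1 = (6·6 + 0·0 + 2·2; 0·6 + 1·0 + 2·2; 2·6 + 2·0 + 2·2) = (40, 4, 16)
w3 = Dw2 = (272, 36, 120)
Dw3 = (1872, 276, 856)
w3·Dw3 = 272·1872 + 36·276 + 120·856 = 621840; w3·w3 = 272·272 + 36·36 + 120·120 = 89680
λ ≈ 621840/89680 = 6.934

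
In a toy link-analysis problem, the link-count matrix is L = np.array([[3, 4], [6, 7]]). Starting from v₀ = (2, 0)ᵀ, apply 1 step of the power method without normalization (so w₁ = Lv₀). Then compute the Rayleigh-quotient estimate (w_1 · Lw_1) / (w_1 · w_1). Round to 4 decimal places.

w1 = Lv₀ = (3·2 + 4·0; 6·2 + 7·0) = (6, 12)
Lw1 = (66, 120)
w1·Lw1 = 6·66 + 12·120 = 1836; w1·w1 = 6·6 + 12·12 = 180
λ ≈ 1836/180 = 10.2000

λ ≈ 10.2000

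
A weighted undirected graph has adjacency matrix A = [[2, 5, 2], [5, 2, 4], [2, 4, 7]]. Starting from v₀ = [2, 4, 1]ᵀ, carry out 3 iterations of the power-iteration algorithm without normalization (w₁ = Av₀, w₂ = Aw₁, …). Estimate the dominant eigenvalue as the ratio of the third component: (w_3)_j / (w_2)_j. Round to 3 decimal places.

w1 = Av₀ = (2·2 + 5·4 + 2·1; 5·2 + 2·4 + 4·1; 2·2 + 4·4 + 7·1) = (26, 22, 27)
w2 = Aw1 = (2·26 + 5·22 + 2·27; 5·26 + 2·22 + 4·27; 2·26 + 4·22 + 7·27) = (216, 282, 329)
w3 = Aw2 = (2500, 2960, 3863)
Ratio at component: 3863 / 329 = 11.742

11.742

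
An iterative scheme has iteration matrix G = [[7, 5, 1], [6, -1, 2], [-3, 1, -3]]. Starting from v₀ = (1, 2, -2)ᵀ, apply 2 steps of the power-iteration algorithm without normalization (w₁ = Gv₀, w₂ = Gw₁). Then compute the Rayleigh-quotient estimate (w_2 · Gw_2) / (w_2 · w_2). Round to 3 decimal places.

w1 = Gv₀ = (15, 0, 5)
w2 = Gw1 = (110, 100, -60)
Gw2 = (1210, 440, -50)
w2·Gw2 = 110·1210 + 100·440 + (-60)·(-50) = 180100; w2·w2 = 110·110 + 100·100 + (-60)·(-60) = 25700
λ ≈ 180100/25700 = 7.008

λ ≈ 7.008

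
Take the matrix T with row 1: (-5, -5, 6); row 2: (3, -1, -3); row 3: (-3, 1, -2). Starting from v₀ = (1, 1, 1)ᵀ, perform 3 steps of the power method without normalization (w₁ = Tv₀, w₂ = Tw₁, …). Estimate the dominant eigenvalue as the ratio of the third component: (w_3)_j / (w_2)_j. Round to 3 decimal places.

λ ≈ -2.105

w1 = Tv₀ = (-4, -1, -4)
w2 = Tw1 = (1, 1, 19)
w3 = Tw2 = (104, -55, -40)
Ratio at component: -40 / 19 = -2.105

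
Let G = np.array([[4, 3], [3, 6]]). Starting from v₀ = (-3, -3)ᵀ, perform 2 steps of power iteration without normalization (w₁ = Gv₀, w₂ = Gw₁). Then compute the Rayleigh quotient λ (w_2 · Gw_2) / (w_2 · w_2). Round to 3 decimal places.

λ ≈ 8.162

w1 = Gv₀ = (4·(-3) + 3·(-3); 3·(-3) + 6·(-3)) = (-21, -27)
w2 = Gw1 = (4·(-21) + 3·(-27); 3·(-21) + 6·(-27)) = (-165, -225)
Gw2 = (-1335, -1845)
w2·Gw2 = (-165)·(-1335) + (-225)·(-1845) = 635400; w2·w2 = (-165)·(-165) + (-225)·(-225) = 77850
λ ≈ 635400/77850 = 8.162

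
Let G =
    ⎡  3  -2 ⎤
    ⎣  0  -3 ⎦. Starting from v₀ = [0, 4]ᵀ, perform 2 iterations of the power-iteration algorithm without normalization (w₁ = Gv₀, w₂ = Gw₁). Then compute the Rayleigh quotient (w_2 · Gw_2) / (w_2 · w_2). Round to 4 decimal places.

w1 = Gv₀ = (-8, -12)
w2 = Gw1 = (0, 36)
Gw2 = (-72, -108)
w2·Gw2 = 0·(-72) + 36·(-108) = -3888; w2·w2 = 0·0 + 36·36 = 1296
λ ≈ -3888/1296 = -3.0000

-3.0000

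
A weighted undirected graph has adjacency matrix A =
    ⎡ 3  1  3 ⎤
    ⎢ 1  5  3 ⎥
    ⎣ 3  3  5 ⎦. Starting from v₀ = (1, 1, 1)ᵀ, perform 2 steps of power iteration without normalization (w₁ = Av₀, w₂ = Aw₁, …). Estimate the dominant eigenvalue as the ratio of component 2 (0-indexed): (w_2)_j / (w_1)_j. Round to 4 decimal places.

9.3636

w1 = Av₀ = (3·1 + 1·1 + 3·1; 1·1 + 5·1 + 3·1; 3·1 + 3·1 + 5·1) = (7, 9, 11)
w2 = Aw1 = (3·7 + 1·9 + 3·11; 1·7 + 5·9 + 3·11; 3·7 + 3·9 + 5·11) = (63, 85, 103)
Ratio at component: 103 / 11 = 9.3636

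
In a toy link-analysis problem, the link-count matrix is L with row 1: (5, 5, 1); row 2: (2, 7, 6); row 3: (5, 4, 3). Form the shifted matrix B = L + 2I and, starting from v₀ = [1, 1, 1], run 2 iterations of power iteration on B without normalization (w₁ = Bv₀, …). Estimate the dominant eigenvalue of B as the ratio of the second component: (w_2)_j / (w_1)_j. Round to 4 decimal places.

B = L + 2I has rows (7, 5, 1); (2, 9, 6); (5, 4, 5)
w1 = Bv₀ = (7·1 + 5·1 + 1·1; 2·1 + 9·1 + 6·1; 5·1 + 4·1 + 5·1) = (13, 17, 14)
w2 = Bw1 = (7·13 + 5·17 + 1·14; 2·13 + 9·17 + 6·14; 5·13 + 4·17 + 5·14) = (190, 263, 203)
Ratio: 263/17 = 15.4706

μ ≈ 15.4706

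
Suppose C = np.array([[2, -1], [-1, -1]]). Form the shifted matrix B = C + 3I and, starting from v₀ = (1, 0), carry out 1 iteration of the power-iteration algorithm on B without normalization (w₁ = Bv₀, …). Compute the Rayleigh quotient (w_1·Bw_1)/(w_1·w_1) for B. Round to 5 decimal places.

5.26923

B = C + 3I has rows (5, -1); (-1, 2)
w1 = Bv₀ = (5, -1)
Bw1 = (26, -7)
w1·Bw1 = 137; w1·w1 = 26; μ ≈ 137/26 = 5.26923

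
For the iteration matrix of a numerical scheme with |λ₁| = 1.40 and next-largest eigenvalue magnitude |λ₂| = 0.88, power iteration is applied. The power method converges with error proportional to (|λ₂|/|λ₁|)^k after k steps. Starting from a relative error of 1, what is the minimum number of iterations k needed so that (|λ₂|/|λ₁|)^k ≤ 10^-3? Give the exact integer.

|λ₂/λ₁| = 0.88/1.40 = 0.62857
Need k ≥ ln(10^-3) / ln(0.62857) = -6.9078 / -0.4643 ≈ 14.878
Smallest integer k satisfying the bound: 15

15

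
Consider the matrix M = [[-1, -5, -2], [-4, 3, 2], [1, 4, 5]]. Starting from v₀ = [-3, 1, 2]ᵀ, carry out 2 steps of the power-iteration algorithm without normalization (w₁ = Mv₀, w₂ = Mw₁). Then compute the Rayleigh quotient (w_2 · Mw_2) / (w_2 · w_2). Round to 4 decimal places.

w1 = Mv₀ = ((-1)·(-3) + (-5)·1 + (-2)·2; (-4)·(-3) + 3·1 + 2·2; 1·(-3) + 4·1 + 5·2) = (-6, 19, 11)
w2 = Mw1 = ((-1)·(-6) + (-5)·19 + (-2)·11; (-4)·(-6) + 3·19 + 2·11; 1·(-6) + 4·19 + 5·11) = (-111, 103, 125)
Mw2 = (-654, 1003, 926)
w2·Mw2 = (-111)·(-654) + 103·1003 + 125·926 = 291653; w2·w2 = (-111)·(-111) + 103·103 + 125·125 = 38555
λ ≈ 291653/38555 = 7.5646

7.5646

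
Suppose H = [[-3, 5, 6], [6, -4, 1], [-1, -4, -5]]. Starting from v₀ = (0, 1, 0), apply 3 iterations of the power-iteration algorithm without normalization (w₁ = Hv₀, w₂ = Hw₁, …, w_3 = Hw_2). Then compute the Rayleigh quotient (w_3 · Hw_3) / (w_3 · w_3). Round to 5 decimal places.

w1 = Hv₀ = (5, -4, -4)
w2 = Hw1 = (-59, 42, 31)
w3 = Hw2 = (573, -491, -264)
Hw3 = (-5758, 5138, 2711)
w3·Hw3 = 573·(-5758) + (-491)·5138 + (-264)·2711 = -6537796; w3·w3 = 573·573 + (-491)·(-491) + (-264)·(-264) = 639106
λ ≈ -6537796/639106 = -10.22960

-10.22960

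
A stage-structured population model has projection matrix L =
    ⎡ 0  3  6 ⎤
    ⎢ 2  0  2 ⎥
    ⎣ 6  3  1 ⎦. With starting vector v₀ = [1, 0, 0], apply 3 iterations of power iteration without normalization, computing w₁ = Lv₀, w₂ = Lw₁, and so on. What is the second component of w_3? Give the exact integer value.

w1 = Lv₀ = (0·1 + 3·0 + 6·0; 2·1 + 0·0 + 2·0; 6·1 + 3·0 + 1·0) = (0, 2, 6)
w2 = Lw1 = (0·0 + 3·2 + 6·6; 2·0 + 0·2 + 2·6; 6·0 + 3·2 + 1·6) = (42, 12, 12)
w3 = Lw2 = (108, 108, 300)
The requested component of w3 is 108.

108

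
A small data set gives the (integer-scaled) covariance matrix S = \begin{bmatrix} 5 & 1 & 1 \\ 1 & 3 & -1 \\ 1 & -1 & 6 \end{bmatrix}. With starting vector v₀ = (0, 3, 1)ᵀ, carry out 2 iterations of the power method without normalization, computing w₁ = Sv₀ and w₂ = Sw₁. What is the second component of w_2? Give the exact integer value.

w1 = Sv₀ = (4, 8, 3)
w2 = Sw1 = (31, 25, 14)
The requested component of w2 is 25.

25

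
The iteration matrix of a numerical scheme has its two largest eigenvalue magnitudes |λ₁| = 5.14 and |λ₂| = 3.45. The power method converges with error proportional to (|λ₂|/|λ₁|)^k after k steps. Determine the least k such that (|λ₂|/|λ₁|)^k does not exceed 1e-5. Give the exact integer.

29

|λ₂/λ₁| = 3.45/5.14 = 0.67121
Need k ≥ ln(1e-5) / ln(0.67121) = -11.5129 / -0.3987 ≈ 28.878
Smallest integer k satisfying the bound: 29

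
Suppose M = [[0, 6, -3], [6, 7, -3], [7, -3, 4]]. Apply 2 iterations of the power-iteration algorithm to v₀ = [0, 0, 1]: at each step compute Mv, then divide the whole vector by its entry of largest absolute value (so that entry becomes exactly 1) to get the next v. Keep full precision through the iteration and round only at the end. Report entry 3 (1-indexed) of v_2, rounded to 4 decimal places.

Mv0 = (-3.00000, -3.00000, 4.00000); divide by 4.00000 → v1 = (-0.75000, -0.75000, 1.00000)
Mv1 = (-7.50000, -12.75000, 1.00000); divide by -12.75000 → v2 = (0.58824, 1.00000, -0.07843)
Requested entry of v2: 4/-51 = -0.0784

-0.0784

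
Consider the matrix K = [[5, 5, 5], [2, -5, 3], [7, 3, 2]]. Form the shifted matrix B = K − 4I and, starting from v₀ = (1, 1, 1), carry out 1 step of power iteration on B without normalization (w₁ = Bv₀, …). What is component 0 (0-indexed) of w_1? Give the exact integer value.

B = K − 4I has rows (1, 5, 5); (2, -9, 3); (7, 3, -2)
w1 = Bv₀ = (11, -4, 8)
Requested component of w1: 11

11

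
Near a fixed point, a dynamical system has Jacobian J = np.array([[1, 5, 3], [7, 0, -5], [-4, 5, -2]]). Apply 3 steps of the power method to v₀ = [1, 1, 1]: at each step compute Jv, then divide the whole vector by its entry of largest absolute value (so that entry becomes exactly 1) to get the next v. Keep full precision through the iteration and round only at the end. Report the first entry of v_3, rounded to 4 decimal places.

0.8765

Jv0 = (9.00000, 2.00000, -1.00000); divide by 9.00000 → v1 = (1.00000, 0.22222, -0.11111)
Jv1 = (1.77778, 7.55556, -2.66667); divide by 7.55556 → v2 = (0.23529, 1.00000, -0.35294)
Jv2 = (4.17647, 3.41176, 4.76471); divide by 4.76471 → v3 = (0.87654, 0.71605, 1.00000)
Requested entry of v3: 284/324 = 0.8765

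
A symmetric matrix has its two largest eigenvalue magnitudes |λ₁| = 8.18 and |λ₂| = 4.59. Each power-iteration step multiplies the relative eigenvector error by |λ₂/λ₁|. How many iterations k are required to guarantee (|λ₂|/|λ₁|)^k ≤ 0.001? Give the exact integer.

|λ₂/λ₁| = 4.59/8.18 = 0.56112
Need k ≥ ln(0.001) / ln(0.56112) = -6.9078 / -0.5778 ≈ 11.955
Smallest integer k satisfying the bound: 12

12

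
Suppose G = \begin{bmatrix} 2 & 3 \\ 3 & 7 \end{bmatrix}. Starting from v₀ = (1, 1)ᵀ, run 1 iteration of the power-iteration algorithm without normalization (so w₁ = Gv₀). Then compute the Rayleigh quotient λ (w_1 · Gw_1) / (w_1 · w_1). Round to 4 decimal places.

w1 = Gv₀ = (5, 10)
Gw1 = (40, 85)
w1·Gw1 = 5·40 + 10·85 = 1050; w1·w1 = 5·5 + 10·10 = 125
λ ≈ 1050/125 = 8.4000

8.4000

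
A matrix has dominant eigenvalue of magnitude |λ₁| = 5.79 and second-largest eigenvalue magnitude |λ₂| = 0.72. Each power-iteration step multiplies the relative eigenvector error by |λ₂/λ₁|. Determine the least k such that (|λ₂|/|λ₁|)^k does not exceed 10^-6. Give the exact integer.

7

|λ₂/λ₁| = 0.72/5.79 = 0.12435
Need k ≥ ln(10^-6) / ln(0.12435) = -13.8155 / -2.0846 ≈ 6.627
Smallest integer k satisfying the bound: 7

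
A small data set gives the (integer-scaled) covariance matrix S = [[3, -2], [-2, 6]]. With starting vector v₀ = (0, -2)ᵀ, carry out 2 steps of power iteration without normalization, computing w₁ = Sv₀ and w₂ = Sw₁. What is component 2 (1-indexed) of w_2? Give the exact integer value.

-80

w1 = Sv₀ = (3·0 + (-2)·(-2); (-2)·0 + 6·(-2)) = (4, -12)
w2 = Sw1 = (3·4 + (-2)·(-12); (-2)·4 + 6·(-12)) = (36, -80)
The requested component of w2 is -80.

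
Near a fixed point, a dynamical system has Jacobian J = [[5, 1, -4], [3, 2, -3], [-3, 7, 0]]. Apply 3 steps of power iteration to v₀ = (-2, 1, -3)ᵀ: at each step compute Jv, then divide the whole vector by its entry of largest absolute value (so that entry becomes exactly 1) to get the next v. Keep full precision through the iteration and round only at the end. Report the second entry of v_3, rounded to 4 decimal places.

0.7535

Jv0 = (3.00000, 5.00000, 13.00000); divide by 13.00000 → v1 = (0.23077, 0.38462, 1.00000)
Jv1 = (-2.46154, -1.53846, 2.00000); divide by -2.46154 → v2 = (1.00000, 0.62500, -0.81250)
Jv2 = (8.87500, 6.68750, 1.37500); divide by 8.87500 → v3 = (1.00000, 0.75352, 0.15493)
Requested entry of v3: -214/-284 = 0.7535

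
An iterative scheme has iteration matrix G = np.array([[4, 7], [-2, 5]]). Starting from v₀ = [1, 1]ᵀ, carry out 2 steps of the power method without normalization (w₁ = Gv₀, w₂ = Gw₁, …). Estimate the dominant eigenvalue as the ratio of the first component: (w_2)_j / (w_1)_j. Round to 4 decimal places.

w1 = Gv₀ = (4·1 + 7·1; (-2)·1 + 5·1) = (11, 3)
w2 = Gw1 = (4·11 + 7·3; (-2)·11 + 5·3) = (65, -7)
Ratio at component: 65 / 11 = 5.9091

5.9091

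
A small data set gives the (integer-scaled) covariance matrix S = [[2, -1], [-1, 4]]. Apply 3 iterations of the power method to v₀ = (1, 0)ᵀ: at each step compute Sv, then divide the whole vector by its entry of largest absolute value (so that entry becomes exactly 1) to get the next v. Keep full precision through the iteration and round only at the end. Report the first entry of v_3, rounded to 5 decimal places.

-0.55172

Sv0 = (2.000000, -1.000000); divide by 2.000000 → v1 = (1.000000, -0.500000)
Sv1 = (2.500000, -3.000000); divide by -3.000000 → v2 = (-0.833333, 1.000000)
Sv2 = (-2.666667, 4.833333); divide by 4.833333 → v3 = (-0.551724, 1.000000)
Requested entry of v3: 16/-29 = -0.55172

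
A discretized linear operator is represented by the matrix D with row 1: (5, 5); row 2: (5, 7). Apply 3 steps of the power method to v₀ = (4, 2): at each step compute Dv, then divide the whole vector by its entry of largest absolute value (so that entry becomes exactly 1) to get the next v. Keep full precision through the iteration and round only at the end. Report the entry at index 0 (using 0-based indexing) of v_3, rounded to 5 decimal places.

Dv0 = (30.000000, 34.000000); divide by 34.000000 → v1 = (0.882353, 1.000000)
Dv1 = (9.411765, 11.411765); divide by 11.411765 → v2 = (0.824742, 1.000000)
Dv2 = (9.123711, 11.123711); divide by 11.123711 → v3 = (0.820204, 1.000000)
Requested entry of v3: 3540/4316 = 0.82020

0.82020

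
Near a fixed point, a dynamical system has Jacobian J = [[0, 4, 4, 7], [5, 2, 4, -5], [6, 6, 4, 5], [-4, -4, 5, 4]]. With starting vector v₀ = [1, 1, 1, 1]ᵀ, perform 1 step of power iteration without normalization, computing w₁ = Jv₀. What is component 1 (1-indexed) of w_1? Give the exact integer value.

15

w1 = Jv₀ = (0·1 + 4·1 + 4·1 + 7·1; 5·1 + 2·1 + 4·1 + (-5)·1; 6·1 + 6·1 + 4·1 + 5·1; (-4)·1 + (-4)·1 + 5·1 + 4·1) = (15, 6, 21, 1)
The requested component of w1 is 15.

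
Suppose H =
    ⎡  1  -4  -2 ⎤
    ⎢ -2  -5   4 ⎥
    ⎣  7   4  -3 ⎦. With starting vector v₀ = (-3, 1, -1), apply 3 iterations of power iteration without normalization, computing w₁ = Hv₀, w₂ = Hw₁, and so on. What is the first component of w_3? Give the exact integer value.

169

w1 = Hv₀ = (-5, -3, -14)
w2 = Hw1 = (35, -31, -5)
w3 = Hw2 = (169, 65, 136)
The requested component of w3 is 169.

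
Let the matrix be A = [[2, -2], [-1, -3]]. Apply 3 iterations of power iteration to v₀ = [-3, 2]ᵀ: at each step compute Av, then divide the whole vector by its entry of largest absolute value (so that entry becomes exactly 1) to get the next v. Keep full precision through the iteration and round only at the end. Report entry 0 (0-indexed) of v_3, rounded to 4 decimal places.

Av0 = (-10.00000, -3.00000); divide by -10.00000 → v1 = (1.00000, 0.30000)
Av1 = (1.40000, -1.90000); divide by -1.90000 → v2 = (-0.73684, 1.00000)
Av2 = (-3.47368, -2.26316); divide by -3.47368 → v3 = (1.00000, 0.65152)
Requested entry of v3: -66/-66 = 1.0000

1.0000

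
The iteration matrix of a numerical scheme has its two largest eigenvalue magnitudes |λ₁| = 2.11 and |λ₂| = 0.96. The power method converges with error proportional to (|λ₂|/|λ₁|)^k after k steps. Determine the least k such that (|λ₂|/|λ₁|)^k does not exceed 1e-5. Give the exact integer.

15

|λ₂/λ₁| = 0.96/2.11 = 0.45498
Need k ≥ ln(1e-5) / ln(0.45498) = -11.5129 / -0.7875 ≈ 14.619
Smallest integer k satisfying the bound: 15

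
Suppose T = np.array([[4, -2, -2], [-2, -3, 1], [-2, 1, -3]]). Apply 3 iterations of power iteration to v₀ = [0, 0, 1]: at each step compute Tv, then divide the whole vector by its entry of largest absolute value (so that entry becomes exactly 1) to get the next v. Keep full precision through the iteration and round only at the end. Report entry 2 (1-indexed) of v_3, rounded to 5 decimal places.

-0.70000

Tv0 = (-2.000000, 1.000000, -3.000000); divide by -3.000000 → v1 = (0.666667, -0.333333, 1.000000)
Tv1 = (1.333333, 0.666667, -4.666667); divide by -4.666667 → v2 = (-0.285714, -0.142857, 1.000000)
Tv2 = (-2.857143, 2.000000, -2.571429); divide by -2.857143 → v3 = (1.000000, -0.700000, 0.900000)
Requested entry of v3: 28/-40 = -0.70000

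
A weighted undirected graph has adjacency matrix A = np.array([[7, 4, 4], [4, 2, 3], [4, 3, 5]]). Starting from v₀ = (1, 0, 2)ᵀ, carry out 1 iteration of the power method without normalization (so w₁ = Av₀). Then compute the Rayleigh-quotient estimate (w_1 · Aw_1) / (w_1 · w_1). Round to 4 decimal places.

λ ≈ 12.4280

w1 = Av₀ = (15, 10, 14)
Aw1 = (201, 122, 160)
w1·Aw1 = 15·201 + 10·122 + 14·160 = 6475; w1·w1 = 15·15 + 10·10 + 14·14 = 521
λ ≈ 6475/521 = 12.4280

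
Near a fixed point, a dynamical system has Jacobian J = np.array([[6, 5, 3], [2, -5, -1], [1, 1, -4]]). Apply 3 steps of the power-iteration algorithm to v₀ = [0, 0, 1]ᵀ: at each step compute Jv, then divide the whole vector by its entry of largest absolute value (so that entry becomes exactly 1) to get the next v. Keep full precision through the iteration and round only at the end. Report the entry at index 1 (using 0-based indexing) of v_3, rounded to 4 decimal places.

-0.6741

Jv0 = (3.00000, -1.00000, -4.00000); divide by -4.00000 → v1 = (-0.75000, 0.25000, 1.00000)
Jv1 = (-0.25000, -3.75000, -4.50000); divide by -4.50000 → v2 = (0.05556, 0.83333, 1.00000)
Jv2 = (7.50000, -5.05556, -3.11111); divide by 7.50000 → v3 = (1.00000, -0.67407, -0.41481)
Requested entry of v3: -91/135 = -0.6741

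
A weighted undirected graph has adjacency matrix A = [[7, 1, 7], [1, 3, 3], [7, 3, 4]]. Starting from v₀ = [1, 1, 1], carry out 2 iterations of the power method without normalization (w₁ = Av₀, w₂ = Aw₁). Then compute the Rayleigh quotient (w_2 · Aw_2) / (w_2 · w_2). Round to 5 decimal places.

λ ≈ 13.35363

w1 = Av₀ = (15, 7, 14)
w2 = Aw1 = (210, 78, 182)
Aw2 = (2822, 990, 2432)
w2·Aw2 = 210·2822 + 78·990 + 182·2432 = 1112464; w2·w2 = 210·210 + 78·78 + 182·182 = 83308
λ ≈ 1112464/83308 = 13.35363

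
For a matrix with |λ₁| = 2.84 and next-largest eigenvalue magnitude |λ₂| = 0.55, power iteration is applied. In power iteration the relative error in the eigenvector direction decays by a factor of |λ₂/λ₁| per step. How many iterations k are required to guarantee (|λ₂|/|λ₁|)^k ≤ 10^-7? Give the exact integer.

10

|λ₂/λ₁| = 0.55/2.84 = 0.19366
Need k ≥ ln(10^-7) / ln(0.19366) = -16.1181 / -1.6416 ≈ 9.818
Smallest integer k satisfying the bound: 10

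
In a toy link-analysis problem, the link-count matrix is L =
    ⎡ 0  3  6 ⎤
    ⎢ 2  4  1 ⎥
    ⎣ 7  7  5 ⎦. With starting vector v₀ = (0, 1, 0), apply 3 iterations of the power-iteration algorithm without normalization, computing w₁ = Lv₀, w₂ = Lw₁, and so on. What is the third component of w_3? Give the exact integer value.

1001

w1 = Lv₀ = (0·0 + 3·1 + 6·0; 2·0 + 4·1 + 1·0; 7·0 + 7·1 + 5·0) = (3, 4, 7)
w2 = Lw1 = (0·3 + 3·4 + 6·7; 2·3 + 4·4 + 1·7; 7·3 + 7·4 + 5·7) = (54, 29, 84)
w3 = Lw2 = (591, 308, 1001)
The requested component of w3 is 1001.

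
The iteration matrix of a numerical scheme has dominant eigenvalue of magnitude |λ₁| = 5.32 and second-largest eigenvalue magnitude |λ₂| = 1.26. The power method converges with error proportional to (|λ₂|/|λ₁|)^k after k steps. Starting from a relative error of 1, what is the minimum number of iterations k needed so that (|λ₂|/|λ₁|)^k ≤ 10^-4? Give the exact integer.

|λ₂/λ₁| = 1.26/5.32 = 0.23684
Need k ≥ ln(10^-4) / ln(0.23684) = -9.2103 / -1.4404 ≈ 6.394
Smallest integer k satisfying the bound: 7

7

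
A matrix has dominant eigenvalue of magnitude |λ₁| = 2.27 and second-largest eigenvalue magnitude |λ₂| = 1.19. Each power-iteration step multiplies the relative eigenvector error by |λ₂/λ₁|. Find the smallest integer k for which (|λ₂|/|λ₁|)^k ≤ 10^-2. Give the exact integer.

8

|λ₂/λ₁| = 1.19/2.27 = 0.52423
Need k ≥ ln(10^-2) / ln(0.52423) = -4.6052 / -0.6458 ≈ 7.131
Smallest integer k satisfying the bound: 8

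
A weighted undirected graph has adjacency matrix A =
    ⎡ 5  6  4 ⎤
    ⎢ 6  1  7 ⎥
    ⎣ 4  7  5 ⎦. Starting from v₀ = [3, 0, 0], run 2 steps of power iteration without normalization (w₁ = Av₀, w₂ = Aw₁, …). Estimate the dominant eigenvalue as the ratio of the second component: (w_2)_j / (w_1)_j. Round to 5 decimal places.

w1 = Av₀ = (15, 18, 12)
w2 = Aw1 = (231, 192, 246)
Ratio at component: 192 / 18 = 10.66667

10.66667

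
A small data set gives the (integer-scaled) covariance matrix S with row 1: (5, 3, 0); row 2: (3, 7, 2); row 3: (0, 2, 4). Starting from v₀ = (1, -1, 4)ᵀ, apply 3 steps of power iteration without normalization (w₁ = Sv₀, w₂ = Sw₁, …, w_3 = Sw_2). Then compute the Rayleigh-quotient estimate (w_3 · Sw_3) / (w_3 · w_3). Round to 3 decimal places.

w1 = Sv₀ = (2, 4, 14)
w2 = Sw1 = (22, 62, 64)
w3 = Sw2 = (296, 628, 380)
Sw3 = (3364, 6044, 2776)
w3·Sw3 = 296·3364 + 628·6044 + 380·2776 = 5846256; w3·w3 = 296·296 + 628·628 + 380·380 = 626400
λ ≈ 5846256/626400 = 9.333

9.333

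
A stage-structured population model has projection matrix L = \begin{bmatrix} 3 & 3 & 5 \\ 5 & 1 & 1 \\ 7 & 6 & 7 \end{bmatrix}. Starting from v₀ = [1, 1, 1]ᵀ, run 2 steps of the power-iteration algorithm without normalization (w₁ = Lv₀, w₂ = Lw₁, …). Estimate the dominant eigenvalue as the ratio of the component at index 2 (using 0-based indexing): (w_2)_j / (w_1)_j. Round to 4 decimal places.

w1 = Lv₀ = (11, 7, 20)
w2 = Lw1 = (154, 82, 259)
Ratio at component: 259 / 20 = 12.9500

12.9500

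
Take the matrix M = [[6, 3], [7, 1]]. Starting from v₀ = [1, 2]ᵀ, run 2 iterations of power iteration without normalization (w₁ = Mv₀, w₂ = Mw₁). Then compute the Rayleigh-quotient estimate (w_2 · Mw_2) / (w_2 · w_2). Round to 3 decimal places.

λ ≈ 8.646

w1 = Mv₀ = (6·1 + 3·2; 7·1 + 1·2) = (12, 9)
w2 = Mw1 = (6·12 + 3·9; 7·12 + 1·9) = (99, 93)
Mw2 = (873, 786)
w2·Mw2 = 99·873 + 93·786 = 159525; w2·w2 = 99·99 + 93·93 = 18450
λ ≈ 159525/18450 = 8.646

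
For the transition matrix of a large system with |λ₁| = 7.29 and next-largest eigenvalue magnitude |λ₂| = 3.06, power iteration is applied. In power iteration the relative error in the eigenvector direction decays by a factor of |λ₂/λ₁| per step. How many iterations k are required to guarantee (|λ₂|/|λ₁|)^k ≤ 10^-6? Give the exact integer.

|λ₂/λ₁| = 3.06/7.29 = 0.41975
Need k ≥ ln(10^-6) / ln(0.41975) = -13.8155 / -0.8681 ≈ 15.915
Smallest integer k satisfying the bound: 16

16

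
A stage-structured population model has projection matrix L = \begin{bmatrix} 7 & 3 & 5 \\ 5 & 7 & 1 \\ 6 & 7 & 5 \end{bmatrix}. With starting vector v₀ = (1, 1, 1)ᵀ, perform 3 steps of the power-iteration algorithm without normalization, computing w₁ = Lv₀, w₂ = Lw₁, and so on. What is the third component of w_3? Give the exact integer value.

w1 = Lv₀ = (15, 13, 18)
w2 = Lw1 = (234, 184, 271)
w3 = Lw2 = (3545, 2729, 4047)
The requested component of w3 is 4047.

4047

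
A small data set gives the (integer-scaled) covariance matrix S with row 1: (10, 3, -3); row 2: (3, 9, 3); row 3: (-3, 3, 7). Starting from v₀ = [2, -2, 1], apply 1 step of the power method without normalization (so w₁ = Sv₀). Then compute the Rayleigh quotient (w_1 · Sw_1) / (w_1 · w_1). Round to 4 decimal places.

w1 = Sv₀ = (11, -9, -5)
Sw1 = (98, -63, -95)
w1·Sw1 = 11·98 + (-9)·(-63) + (-5)·(-95) = 2120; w1·w1 = 11·11 + (-9)·(-9) + (-5)·(-5) = 227
λ ≈ 2120/227 = 9.3392

λ ≈ 9.3392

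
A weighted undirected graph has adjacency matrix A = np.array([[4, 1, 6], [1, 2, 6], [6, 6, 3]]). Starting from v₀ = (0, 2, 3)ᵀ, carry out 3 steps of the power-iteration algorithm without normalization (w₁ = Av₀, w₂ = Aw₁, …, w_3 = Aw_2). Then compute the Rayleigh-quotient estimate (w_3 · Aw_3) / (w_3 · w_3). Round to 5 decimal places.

w1 = Av₀ = (4·0 + 1·2 + 6·3; 1·0 + 2·2 + 6·3; 6·0 + 6·2 + 3·3) = (20, 22, 21)
w2 = Aw1 = (4·20 + 1·22 + 6·21; 1·20 + 2·22 + 6·21; 6·20 + 6·22 + 3·21) = (228, 190, 315)
w3 = Aw2 = (2992, 2498, 3453)
Aw3 = (35184, 28706, 43299)
w3·Aw3 = 2992·35184 + 2498·28706 + 3453·43299 = 326489563; w3·w3 = 2992·2992 + 2498·2498 + 3453·3453 = 27115277
λ ≈ 326489563/27115277 = 12.04080

λ ≈ 12.04080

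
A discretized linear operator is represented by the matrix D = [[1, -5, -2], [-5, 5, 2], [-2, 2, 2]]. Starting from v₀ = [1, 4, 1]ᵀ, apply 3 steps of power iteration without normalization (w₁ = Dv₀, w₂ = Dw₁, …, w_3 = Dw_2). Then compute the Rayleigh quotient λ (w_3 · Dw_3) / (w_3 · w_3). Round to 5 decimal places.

λ ≈ 9.42286

w1 = Dv₀ = (-21, 17, 8)
w2 = Dw1 = (-122, 206, 92)
w3 = Dw2 = (-1336, 1824, 840)
Dw3 = (-12136, 17480, 8000)
w3·Dw3 = (-1336)·(-12136) + 1824·17480 + 840·8000 = 54817216; w3·w3 = (-1336)·(-1336) + 1824·1824 + 840·840 = 5817472
λ ≈ 54817216/5817472 = 9.42286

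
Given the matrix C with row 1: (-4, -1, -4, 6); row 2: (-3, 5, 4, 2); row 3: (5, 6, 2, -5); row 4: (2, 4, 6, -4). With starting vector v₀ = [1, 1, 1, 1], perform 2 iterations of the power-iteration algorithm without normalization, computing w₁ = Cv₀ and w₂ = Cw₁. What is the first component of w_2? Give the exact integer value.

20

w1 = Cv₀ = ((-4)·1 + (-1)·1 + (-4)·1 + 6·1; (-3)·1 + 5·1 + 4·1 + 2·1; 5·1 + 6·1 + 2·1 + (-5)·1; 2·1 + 4·1 + 6·1 + (-4)·1) = (-3, 8, 8, 8)
w2 = Cw1 = ((-4)·(-3) + (-1)·8 + (-4)·8 + 6·8; (-3)·(-3) + 5·8 + 4·8 + 2·8; 5·(-3) + 6·8 + 2·8 + (-5)·8; 2·(-3) + 4·8 + 6·8 + (-4)·8) = (20, 97, 9, 42)
The requested component of w2 is 20.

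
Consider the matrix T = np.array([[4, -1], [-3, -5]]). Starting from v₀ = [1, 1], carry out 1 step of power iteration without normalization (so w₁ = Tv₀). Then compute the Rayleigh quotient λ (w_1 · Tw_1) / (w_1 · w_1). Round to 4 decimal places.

λ ≈ -2.5753

w1 = Tv₀ = (3, -8)
Tw1 = (20, 31)
w1·Tw1 = 3·20 + (-8)·31 = -188; w1·w1 = 3·3 + (-8)·(-8) = 73
λ ≈ -188/73 = -2.5753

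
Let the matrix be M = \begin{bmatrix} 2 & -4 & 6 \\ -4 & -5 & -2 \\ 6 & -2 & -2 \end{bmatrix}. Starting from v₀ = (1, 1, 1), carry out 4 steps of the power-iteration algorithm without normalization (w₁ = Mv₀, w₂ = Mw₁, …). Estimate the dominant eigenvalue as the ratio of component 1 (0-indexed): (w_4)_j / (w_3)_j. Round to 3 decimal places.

w1 = Mv₀ = (2·1 + (-4)·1 + 6·1; (-4)·1 + (-5)·1 + (-2)·1; 6·1 + (-2)·1 + (-2)·1) = (4, -11, 2)
w2 = Mw1 = (2·4 + (-4)·(-11) + 6·2; (-4)·4 + (-5)·(-11) + (-2)·2; 6·4 + (-2)·(-11) + (-2)·2) = (64, 35, 42)
w3 = Mw2 = (240, -515, 230)
w4 = Mw3 = (3920, 1155, 2010)
Ratio at component: 1155 / -515 = -2.243

λ ≈ -2.243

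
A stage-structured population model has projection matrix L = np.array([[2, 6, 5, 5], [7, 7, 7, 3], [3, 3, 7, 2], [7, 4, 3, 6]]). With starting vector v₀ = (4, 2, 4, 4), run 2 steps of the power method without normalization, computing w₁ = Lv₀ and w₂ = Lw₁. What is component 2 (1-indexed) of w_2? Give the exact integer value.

w1 = Lv₀ = (60, 82, 54, 72)
w2 = Lw1 = (1242, 1588, 948, 1342)
The requested component of w2 is 1588.

1588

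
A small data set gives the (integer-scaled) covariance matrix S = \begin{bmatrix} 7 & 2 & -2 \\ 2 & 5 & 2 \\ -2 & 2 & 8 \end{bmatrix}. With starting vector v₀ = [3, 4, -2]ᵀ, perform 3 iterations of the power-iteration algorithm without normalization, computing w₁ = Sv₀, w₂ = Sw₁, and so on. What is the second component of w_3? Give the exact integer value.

w1 = Sv₀ = (7·3 + 2·4 + (-2)·(-2); 2·3 + 5·4 + 2·(-2); (-2)·3 + 2·4 + 8·(-2)) = (33, 22, -14)
w2 = Sw1 = (7·33 + 2·22 + (-2)·(-14); 2·33 + 5·22 + 2·(-14); (-2)·33 + 2·22 + 8·(-14)) = (303, 148, -134)
w3 = Sw2 = (2685, 1078, -1382)
The requested component of w3 is 1078.

1078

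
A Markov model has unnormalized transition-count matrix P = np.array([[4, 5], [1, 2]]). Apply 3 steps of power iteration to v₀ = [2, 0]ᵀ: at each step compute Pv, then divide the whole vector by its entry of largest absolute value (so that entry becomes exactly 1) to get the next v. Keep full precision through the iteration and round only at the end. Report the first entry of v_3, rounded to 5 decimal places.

Pv0 = (8.000000, 2.000000); divide by 8.000000 → v1 = (1.000000, 0.250000)
Pv1 = (5.250000, 1.500000); divide by 5.250000 → v2 = (1.000000, 0.285714)
Pv2 = (5.428571, 1.571429); divide by 5.428571 → v3 = (1.000000, 0.289474)
Requested entry of v3: 228/228 = 1.00000

1.00000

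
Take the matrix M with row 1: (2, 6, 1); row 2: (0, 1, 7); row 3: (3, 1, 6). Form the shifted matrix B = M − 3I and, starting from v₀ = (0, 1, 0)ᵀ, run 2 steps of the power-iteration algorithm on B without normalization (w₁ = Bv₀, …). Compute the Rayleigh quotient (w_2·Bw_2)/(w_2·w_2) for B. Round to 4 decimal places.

B = M − 3I has rows (-1, 6, 1); (0, -2, 7); (3, 1, 3)
w1 = Bv₀ = ((-1)·0 + 6·1 + 1·0; 0·0 + (-2)·1 + 7·0; 3·0 + 1·1 + 3·0) = (6, -2, 1)
w2 = Bw1 = ((-1)·6 + 6·(-2) + 1·1; 0·6 + (-2)·(-2) + 7·1; 3·6 + 1·(-2) + 3·1) = (-17, 11, 19)
Bw2 = (102, 111, 17)
w2·Bw2 = -190; w2·w2 = 771; μ ≈ -190/771 = -0.2464

μ ≈ -0.2464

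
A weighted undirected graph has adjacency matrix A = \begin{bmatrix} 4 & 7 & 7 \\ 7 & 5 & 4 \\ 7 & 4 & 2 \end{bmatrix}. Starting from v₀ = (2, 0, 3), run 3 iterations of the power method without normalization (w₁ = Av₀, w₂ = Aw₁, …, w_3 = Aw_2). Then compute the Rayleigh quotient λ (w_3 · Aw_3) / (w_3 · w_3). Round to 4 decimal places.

w1 = Av₀ = (29, 26, 20)
w2 = Aw1 = (438, 413, 347)
w3 = Aw2 = (7072, 6519, 5412)
Aw3 = (111805, 103747, 86404)
w3·Aw3 = 7072·111805 + 6519·103747 + 5412·86404 = 1934630101; w3·w3 = 7072·7072 + 6519·6519 + 5412·5412 = 121800289
λ ≈ 1934630101/121800289 = 15.8836

15.8836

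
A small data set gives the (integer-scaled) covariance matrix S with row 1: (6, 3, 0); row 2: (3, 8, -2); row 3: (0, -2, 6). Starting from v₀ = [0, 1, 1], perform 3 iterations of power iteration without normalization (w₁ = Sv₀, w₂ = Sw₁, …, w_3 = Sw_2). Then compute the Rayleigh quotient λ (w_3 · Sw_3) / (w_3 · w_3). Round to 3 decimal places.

λ ≈ 10.288

w1 = Sv₀ = (3, 6, 4)
w2 = Sw1 = (36, 49, 12)
w3 = Sw2 = (363, 476, -26)
Sw3 = (3606, 4949, -1108)
w3·Sw3 = 363·3606 + 476·4949 + (-26)·(-1108) = 3693510; w3·w3 = 363·363 + 476·476 + (-26)·(-26) = 359021
λ ≈ 3693510/359021 = 10.288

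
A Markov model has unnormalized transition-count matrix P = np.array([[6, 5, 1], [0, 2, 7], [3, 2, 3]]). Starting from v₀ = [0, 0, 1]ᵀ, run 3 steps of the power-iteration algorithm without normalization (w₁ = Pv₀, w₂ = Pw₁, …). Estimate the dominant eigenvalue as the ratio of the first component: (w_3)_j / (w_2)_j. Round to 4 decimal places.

w1 = Pv₀ = (6·0 + 5·0 + 1·1; 0·0 + 2·0 + 7·1; 3·0 + 2·0 + 3·1) = (1, 7, 3)
w2 = Pw1 = (6·1 + 5·7 + 1·3; 0·1 + 2·7 + 7·3; 3·1 + 2·7 + 3·3) = (44, 35, 26)
w3 = Pw2 = (465, 252, 280)
Ratio at component: 465 / 44 = 10.5682

10.5682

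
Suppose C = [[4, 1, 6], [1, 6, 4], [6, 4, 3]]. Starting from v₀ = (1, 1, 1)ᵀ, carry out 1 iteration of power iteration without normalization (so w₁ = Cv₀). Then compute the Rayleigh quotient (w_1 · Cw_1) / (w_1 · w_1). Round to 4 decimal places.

w1 = Cv₀ = (4·1 + 1·1 + 6·1; 1·1 + 6·1 + 4·1; 6·1 + 4·1 + 3·1) = (11, 11, 13)
Cw1 = (133, 129, 149)
w1·Cw1 = 11·133 + 11·129 + 13·149 = 4819; w1·w1 = 11·11 + 11·11 + 13·13 = 411
λ ≈ 4819/411 = 11.7251

λ ≈ 11.7251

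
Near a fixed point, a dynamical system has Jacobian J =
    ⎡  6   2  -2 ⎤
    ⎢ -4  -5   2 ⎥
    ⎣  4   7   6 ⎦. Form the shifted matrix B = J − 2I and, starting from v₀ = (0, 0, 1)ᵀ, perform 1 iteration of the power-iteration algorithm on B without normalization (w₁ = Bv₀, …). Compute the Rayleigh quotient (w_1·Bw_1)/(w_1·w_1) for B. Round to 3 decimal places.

μ ≈ 4.833

B = J − 2I has rows (4, 2, -2); (-4, -7, 2); (4, 7, 4)
w1 = Bv₀ = (4·0 + 2·0 + (-2)·1; (-4)·0 + (-7)·0 + 2·1; 4·0 + 7·0 + 4·1) = (-2, 2, 4)
Bw1 = (-12, 2, 22)
w1·Bw1 = 116; w1·w1 = 24; μ ≈ 116/24 = 4.833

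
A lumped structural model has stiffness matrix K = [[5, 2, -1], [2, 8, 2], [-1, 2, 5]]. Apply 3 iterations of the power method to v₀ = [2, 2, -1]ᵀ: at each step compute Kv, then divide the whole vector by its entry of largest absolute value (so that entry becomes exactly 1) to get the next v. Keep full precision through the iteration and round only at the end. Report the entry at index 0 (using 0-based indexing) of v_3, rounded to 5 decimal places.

Kv0 = (15.000000, 18.000000, -3.000000); divide by 18.000000 → v1 = (0.833333, 1.000000, -0.166667)
Kv1 = (6.333333, 9.333333, 0.333333); divide by 9.333333 → v2 = (0.678571, 1.000000, 0.035714)
Kv2 = (5.357143, 9.428571, 1.500000); divide by 9.428571 → v3 = (0.568182, 1.000000, 0.159091)
Requested entry of v3: 900/1584 = 0.56818

0.56818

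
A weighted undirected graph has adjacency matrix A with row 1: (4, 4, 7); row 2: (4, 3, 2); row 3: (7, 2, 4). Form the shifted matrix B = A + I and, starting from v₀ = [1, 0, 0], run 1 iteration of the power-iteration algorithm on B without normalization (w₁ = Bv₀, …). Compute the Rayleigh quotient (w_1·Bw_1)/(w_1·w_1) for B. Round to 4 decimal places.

13.2889

B = A + I has rows (5, 4, 7); (4, 4, 2); (7, 2, 5)
w1 = Bv₀ = (5, 4, 7)
Bw1 = (90, 50, 78)
w1·Bw1 = 1196; w1·w1 = 90; μ ≈ 1196/90 = 13.2889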